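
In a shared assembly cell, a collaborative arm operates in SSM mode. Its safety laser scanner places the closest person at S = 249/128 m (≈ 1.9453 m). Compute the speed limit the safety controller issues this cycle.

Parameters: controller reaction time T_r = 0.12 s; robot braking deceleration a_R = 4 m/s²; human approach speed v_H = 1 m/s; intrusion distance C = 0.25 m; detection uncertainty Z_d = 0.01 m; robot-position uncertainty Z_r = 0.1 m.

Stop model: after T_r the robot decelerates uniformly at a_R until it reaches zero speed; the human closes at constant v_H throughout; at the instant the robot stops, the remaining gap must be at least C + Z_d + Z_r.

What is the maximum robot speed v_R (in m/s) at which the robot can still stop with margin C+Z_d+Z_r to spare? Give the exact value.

v_R_max = 9/4 m/s = 2.2500 m/s

quadratic (1/8)·v² + (37/100)·v + (-4689/3200) = 0
  disc = (37/100)² − 4·(1/8)·(-4689/3200) = 139129/160000 ; √disc = 373/400
  v_R = (−(37/100) + 373/400) / (2·(1/8)) = 9/4 m/s
check:
T_s = v_R/a_R = (9/4)/4 = 0.5625 s
robot in T_r: 2.2500·0.1200 = 0.2700 m
braking distance = 2.2500²/(2·4.0000) = 0.6328 m
human closes 1.0000·0.6825 = 0.6825 m
C+Z_d+Z_r = 0.2500+0.0100+0.1000 = 0.3600 m
sum ≈ 0.2700+0.6328+0.6825+0.3600 ≈ 1.9453 m = S ✓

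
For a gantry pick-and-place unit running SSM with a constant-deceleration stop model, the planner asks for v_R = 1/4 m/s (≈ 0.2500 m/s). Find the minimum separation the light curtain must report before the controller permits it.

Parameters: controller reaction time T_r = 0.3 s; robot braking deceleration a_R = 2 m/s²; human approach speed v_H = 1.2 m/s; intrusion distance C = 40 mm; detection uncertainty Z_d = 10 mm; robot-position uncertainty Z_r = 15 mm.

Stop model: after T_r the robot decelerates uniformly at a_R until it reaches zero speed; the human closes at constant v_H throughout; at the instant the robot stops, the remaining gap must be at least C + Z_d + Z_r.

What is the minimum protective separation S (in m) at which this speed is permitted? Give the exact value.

braking lasts T_s = (1/4)/2 = 0.1250 s
reaction-phase robot travel = 0.2500·0.3000 = 0.0750 m
robot covers 0.2500·0.1250 − ½·2.0000·0.1250² = 0.0156 m while stopping
person approaches 1.2000·(0.3000+0.1250) = 0.5100 m
residual clearance needed = 0.0400+0.0100+0.0150 = 0.0650 m
S_min ≈ 0.0750+0.0156+0.5100+0.0650  ⇒  S_min = 213/320 m

S_min = 213/320 m = 0.6656 m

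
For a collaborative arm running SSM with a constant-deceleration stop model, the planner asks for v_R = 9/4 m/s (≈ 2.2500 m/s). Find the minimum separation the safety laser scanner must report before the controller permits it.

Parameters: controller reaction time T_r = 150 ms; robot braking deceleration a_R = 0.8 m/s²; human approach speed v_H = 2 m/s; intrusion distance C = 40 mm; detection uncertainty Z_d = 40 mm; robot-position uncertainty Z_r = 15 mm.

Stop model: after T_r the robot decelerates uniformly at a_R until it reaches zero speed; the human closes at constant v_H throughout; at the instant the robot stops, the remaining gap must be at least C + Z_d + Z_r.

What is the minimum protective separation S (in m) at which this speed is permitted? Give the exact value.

stop time T_s = (9/4)/(4/5) = 2.8125 s
reaction-phase robot travel = 2.2500·0.1500 = 0.3375 m
robot covers 2.2500·2.8125 − ½·0.8000·2.8125² = 3.1641 m while stopping
person approaches 2.0000·(0.1500+2.8125) = 5.9250 m
margins: 0.0400+0.0400+0.0150 = 0.0950 m
S_min ≈ 0.3375+3.1641+5.9250+0.0950  ⇒  S_min = 30469/3200 m

S_min = 30469/3200 m = 9.5216 m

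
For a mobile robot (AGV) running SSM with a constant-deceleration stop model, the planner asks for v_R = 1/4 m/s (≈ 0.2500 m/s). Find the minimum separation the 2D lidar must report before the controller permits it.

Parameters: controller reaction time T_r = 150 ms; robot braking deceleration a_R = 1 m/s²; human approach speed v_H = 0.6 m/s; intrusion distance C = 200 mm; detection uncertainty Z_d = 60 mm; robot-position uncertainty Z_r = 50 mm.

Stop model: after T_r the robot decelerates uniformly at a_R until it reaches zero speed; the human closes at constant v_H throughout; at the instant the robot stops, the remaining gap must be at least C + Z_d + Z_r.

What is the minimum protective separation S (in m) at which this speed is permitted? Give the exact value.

S_min = 99/160 m = 0.6188 m

braking lasts T_s = (1/4)/1 = 0.2500 s
reaction-phase robot travel = 0.2500·0.1500 = 0.0375 m
robot covers 0.2500·0.2500 − ½·1.0000·0.2500² = 0.0312 m while stopping
human over T_r+T_s: 0.6000·(0.1500+0.2500) = 0.2400 m
C+Z_d+Z_r = 0.2000+0.0600+0.0500 = 0.3100 m
S_min ≈ 0.0375+0.0312+0.2400+0.3100  ⇒  S_min = 99/160 m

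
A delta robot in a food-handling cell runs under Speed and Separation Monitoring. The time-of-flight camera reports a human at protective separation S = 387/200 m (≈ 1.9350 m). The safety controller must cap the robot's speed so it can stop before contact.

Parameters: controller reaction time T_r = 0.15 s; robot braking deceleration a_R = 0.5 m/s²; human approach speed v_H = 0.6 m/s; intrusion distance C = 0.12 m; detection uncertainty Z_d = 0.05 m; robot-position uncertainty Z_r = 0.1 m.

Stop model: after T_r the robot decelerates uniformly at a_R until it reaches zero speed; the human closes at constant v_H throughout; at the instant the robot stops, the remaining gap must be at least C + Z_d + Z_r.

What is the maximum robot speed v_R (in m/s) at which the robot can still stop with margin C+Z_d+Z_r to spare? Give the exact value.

v_R_max = 3/4 m/s = 0.7500 m/s

at the boundary: (1)·v² + (27/20)·v + (-63/40) = 0
  disc = (27/20)² − 4·(1)·(-63/40) = 3249/400 ; √disc = 57/20
  v_R = (−(27/20) + 57/20) / (2·(1)) = 3/4 m/s
check:
T_s = v_R/a_R = (3/4)/(1/2) = 1.5000 s
robot covers v_R·T_r = 0.7500·0.1500 = 0.1125 m before braking
robot under decel: 0.7500²/(2·0.5000) = 0.5625 m
human over T_r+T_s: 0.6000·(0.1500+1.5000) = 0.9900 m
C+Z_d+Z_r = 0.1200+0.0500+0.1000 = 0.2700 m
sum ≈ 0.1125+0.5625+0.9900+0.2700 ≈ 1.9350 m = S ✓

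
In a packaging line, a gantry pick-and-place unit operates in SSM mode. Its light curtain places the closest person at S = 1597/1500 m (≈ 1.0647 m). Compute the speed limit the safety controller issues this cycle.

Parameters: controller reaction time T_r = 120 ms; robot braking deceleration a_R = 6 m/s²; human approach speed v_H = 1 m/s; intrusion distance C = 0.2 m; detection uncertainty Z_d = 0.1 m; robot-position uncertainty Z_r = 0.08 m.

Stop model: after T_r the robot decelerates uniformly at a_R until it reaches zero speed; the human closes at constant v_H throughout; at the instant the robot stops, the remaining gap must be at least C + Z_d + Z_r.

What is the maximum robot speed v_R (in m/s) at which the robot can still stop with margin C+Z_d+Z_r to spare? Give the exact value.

v_R_max = 7/5 m/s = 1.4000 m/s

quadratic (1/12)·v² + (43/150)·v + (-847/1500) = 0
  disc = (43/150)² − 4·(1/12)·(-847/1500) = 169/625 ; √disc = 13/25
  v_R = (−(43/150) + 13/25) / (2·(1/12)) = 7/5 m/s
check:
stop time T_s = (7/5)/6 = 0.2333 s
reaction-phase robot travel = 1.4000·0.1200 = 0.1680 m
robot covers 1.4000·0.2333 − ½·6.0000·0.2333² = 0.1633 m while stopping
human over T_r+T_s: 1.0000·(0.1200+0.2333) = 0.3533 m
margins: 0.2000+0.1000+0.0800 = 0.3800 m
sum ≈ 0.1680+0.1633+0.3533+0.3800 ≈ 1.0647 m = S ✓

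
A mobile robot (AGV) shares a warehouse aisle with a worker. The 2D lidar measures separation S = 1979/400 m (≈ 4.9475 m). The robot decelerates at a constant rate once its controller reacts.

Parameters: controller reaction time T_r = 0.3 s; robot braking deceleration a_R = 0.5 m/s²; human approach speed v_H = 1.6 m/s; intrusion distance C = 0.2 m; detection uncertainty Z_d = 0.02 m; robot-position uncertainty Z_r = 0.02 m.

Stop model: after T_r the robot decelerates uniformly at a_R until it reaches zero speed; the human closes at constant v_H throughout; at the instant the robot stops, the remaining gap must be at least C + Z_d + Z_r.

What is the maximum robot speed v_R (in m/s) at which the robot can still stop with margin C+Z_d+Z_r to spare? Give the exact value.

v_R_max = 19/20 m/s = 0.9500 m/s

quadratic (1)·v² + (7/2)·v + (-1691/400) = 0
  disc = (7/2)² − 4·(1)·(-1691/400) = 729/25 ; √disc = 27/5
  v_R = (−(7/2) + 27/5) / (2·(1)) = 19/20 m/s
check:
braking lasts T_s = (19/20)/(1/2) = 1.9000 s
reaction-phase robot travel = 0.9500·0.3000 = 0.2850 m
robot covers 0.9500·1.9000 − ½·0.5000·1.9000² = 0.9025 m while stopping
human closes 1.6000·2.2000 = 3.5200 m
C+Z_d+Z_r = 0.2000+0.0200+0.0200 = 0.2400 m
sum ≈ 0.2850+0.9025+3.5200+0.2400 ≈ 4.9475 m = S ✓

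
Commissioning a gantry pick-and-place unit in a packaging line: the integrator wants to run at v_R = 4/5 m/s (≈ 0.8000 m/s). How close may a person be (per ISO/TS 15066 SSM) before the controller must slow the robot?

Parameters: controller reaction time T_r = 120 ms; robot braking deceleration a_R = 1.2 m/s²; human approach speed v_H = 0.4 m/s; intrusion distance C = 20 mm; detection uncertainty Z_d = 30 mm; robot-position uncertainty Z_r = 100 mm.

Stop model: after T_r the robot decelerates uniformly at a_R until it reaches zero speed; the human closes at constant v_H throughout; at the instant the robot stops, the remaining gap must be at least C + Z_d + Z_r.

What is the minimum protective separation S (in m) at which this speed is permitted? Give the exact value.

stop time T_s = (4/5)/(6/5) = 0.6667 s
robot in T_r: 0.8000·0.1200 = 0.0960 m
robot under decel: 0.8000²/(2·1.2000) = 0.2667 m
human closes 0.4000·0.7867 = 0.3147 m
C+Z_d+Z_r = 0.0200+0.0300+0.1000 = 0.1500 m
S_min ≈ 0.0960+0.2667+0.3147+0.1500  ⇒  S_min = 1241/1500 m

S_min = 1241/1500 m = 0.8273 m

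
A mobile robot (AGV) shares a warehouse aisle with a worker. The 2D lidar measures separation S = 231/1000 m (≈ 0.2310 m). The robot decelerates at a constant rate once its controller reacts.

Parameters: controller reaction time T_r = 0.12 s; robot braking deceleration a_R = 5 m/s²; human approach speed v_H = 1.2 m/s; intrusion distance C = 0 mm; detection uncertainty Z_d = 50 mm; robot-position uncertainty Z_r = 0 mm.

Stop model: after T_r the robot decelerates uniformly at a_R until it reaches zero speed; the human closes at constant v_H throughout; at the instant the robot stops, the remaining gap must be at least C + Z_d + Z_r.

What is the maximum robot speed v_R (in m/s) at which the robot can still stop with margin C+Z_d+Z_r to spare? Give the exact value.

v_R_max = 1/10 m/s = 0.1000 m/s

quadratic (1/10)·v² + (9/25)·v + (-37/1000) = 0
  disc = (9/25)² − 4·(1/10)·(-37/1000) = 361/2500 ; √disc = 19/50
  v_R = (−(9/25) + 19/50) / (2·(1/10)) = 1/10 m/s
check:
braking lasts T_s = (1/10)/5 = 0.0200 s
robot covers v_R·T_r = 0.1000·0.1200 = 0.0120 m before braking
robot covers 0.1000·0.0200 − ½·5.0000·0.0200² = 0.0010 m while stopping
human closes 1.2000·0.1400 = 0.1680 m
C+Z_d+Z_r = 0.0000+0.0500+0.0000 = 0.0500 m
sum ≈ 0.0120+0.0010+0.1680+0.0500 ≈ 0.2310 m = S ✓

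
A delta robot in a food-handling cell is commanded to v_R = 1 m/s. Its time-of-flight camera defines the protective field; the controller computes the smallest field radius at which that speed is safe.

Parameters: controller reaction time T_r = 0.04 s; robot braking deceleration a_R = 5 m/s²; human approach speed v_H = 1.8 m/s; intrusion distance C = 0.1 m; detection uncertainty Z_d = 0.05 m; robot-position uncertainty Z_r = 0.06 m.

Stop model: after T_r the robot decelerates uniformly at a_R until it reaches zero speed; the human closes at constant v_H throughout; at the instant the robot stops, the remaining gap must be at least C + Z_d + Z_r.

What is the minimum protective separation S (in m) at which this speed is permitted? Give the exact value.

S_min = 391/500 m = 0.7820 m

braking lasts T_s = 1/5 = 0.2000 s
robot covers v_R·T_r = 1.0000·0.0400 = 0.0400 m before braking
robot covers 1.0000·0.2000 − ½·5.0000·0.2000² = 0.1000 m while stopping
human closes 1.8000·0.2400 = 0.4320 m
C+Z_d+Z_r = 0.1000+0.0500+0.0600 = 0.2100 m
S_min ≈ 0.0400+0.1000+0.4320+0.2100  ⇒  S_min = 391/500 m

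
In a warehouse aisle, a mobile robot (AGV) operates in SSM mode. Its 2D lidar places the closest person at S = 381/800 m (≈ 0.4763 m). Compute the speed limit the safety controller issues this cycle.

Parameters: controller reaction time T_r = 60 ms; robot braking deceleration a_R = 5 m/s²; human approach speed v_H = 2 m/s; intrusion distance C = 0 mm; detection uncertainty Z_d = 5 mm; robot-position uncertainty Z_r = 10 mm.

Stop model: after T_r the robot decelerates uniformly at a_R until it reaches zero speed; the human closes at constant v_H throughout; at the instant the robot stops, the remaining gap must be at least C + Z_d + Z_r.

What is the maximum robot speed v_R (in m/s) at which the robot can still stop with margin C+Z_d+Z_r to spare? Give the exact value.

v_R_max = 13/20 m/s = 0.6500 m/s

at the boundary: (1/10)·v² + (23/50)·v + (-273/800) = 0
  disc = (23/50)² − 4·(1/10)·(-273/800) = 3481/10000 ; √disc = 59/100
  v_R = (−(23/50) + 59/100) / (2·(1/10)) = 13/20 m/s
check:
T_s = v_R/a_R = (13/20)/5 = 0.1300 s
reaction-phase robot travel = 0.6500·0.0600 = 0.0390 m
braking distance = 0.6500²/(2·5.0000) = 0.0423 m
human over T_r+T_s: 2.0000·(0.0600+0.1300) = 0.3800 m
margins: 0.0000+0.0050+0.0100 = 0.0150 m
sum ≈ 0.0390+0.0423+0.3800+0.0150 ≈ 0.4763 m = S ✓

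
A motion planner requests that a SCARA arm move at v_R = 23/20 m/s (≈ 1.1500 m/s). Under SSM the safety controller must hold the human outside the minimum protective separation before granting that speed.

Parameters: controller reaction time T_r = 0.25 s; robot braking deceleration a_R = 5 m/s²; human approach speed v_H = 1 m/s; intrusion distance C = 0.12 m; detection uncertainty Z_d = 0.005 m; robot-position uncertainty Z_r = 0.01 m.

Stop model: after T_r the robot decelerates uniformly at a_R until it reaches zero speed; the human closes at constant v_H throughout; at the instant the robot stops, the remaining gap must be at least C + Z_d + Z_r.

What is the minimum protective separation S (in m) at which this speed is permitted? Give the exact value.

S_min = 4139/4000 m = 1.0348 m

braking lasts T_s = (23/20)/5 = 0.2300 s
robot in T_r: 1.1500·0.2500 = 0.2875 m
braking distance = 1.1500²/(2·5.0000) = 0.1323 m
human closes 1.0000·0.4800 = 0.4800 m
margins: 0.1200+0.0050+0.0100 = 0.1350 m
S_min ≈ 0.2875+0.1323+0.4800+0.1350  ⇒  S_min = 4139/4000 m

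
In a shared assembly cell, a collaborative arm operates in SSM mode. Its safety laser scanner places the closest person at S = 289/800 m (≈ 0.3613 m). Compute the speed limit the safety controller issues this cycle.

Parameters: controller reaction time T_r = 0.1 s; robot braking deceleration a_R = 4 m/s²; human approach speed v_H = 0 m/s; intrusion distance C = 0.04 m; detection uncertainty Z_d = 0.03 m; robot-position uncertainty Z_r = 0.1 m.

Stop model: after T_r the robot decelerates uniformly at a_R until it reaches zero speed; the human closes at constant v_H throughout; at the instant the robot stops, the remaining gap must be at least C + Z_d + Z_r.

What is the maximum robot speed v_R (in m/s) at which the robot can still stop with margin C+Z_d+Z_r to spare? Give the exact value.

at the boundary: (1/8)·v² + (1/10)·v + (-153/800) = 0
  disc = (1/10)² − 4·(1/8)·(-153/800) = 169/1600 ; √disc = 13/40
  v_R = (−(1/10) + 13/40) / (2·(1/8)) = 9/10 m/s
check:
braking lasts T_s = (9/10)/4 = 0.2250 s
robot in T_r: 0.9000·0.1000 = 0.0900 m
braking distance = 0.9000²/(2·4.0000) = 0.1013 m
human closes 0.0000·0.3250 = 0.0000 m
residual clearance needed = 0.0400+0.0300+0.1000 = 0.1700 m
sum ≈ 0.0900+0.1013+0.0000+0.1700 ≈ 0.3613 m = S ✓

v_R_max = 9/10 m/s = 0.9000 m/s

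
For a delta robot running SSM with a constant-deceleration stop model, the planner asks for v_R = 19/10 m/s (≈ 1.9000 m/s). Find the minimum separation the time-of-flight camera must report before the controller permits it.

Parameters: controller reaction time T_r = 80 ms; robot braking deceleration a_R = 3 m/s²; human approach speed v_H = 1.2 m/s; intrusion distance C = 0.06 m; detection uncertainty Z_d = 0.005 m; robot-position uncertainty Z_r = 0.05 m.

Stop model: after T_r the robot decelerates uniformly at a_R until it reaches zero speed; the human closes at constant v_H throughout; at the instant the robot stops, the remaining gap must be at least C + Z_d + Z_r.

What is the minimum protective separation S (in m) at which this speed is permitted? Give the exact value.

braking lasts T_s = (19/10)/3 = 0.6333 s
robot in T_r: 1.9000·0.0800 = 0.1520 m
braking distance = 1.9000²/(2·3.0000) = 0.6017 m
human over T_r+T_s: 1.2000·(0.0800+0.6333) = 0.8560 m
residual clearance needed = 0.0600+0.0050+0.0500 = 0.1150 m
S_min ≈ 0.1520+0.6017+0.8560+0.1150  ⇒  S_min = 2587/1500 m

S_min = 2587/1500 m = 1.7247 m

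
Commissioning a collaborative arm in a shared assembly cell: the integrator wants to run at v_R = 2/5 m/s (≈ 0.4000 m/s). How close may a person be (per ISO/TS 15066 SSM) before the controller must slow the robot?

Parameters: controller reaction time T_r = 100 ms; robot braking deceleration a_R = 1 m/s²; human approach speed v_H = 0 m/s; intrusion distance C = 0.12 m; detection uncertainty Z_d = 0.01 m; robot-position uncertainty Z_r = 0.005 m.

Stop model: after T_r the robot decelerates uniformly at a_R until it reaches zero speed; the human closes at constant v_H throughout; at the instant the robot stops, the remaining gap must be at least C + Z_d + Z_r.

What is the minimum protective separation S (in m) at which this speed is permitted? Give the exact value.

S_min = 51/200 m = 0.2550 m

stop time T_s = (2/5)/1 = 0.4000 s
reaction-phase robot travel = 0.4000·0.1000 = 0.0400 m
robot covers 0.4000·0.4000 − ½·1.0000·0.4000² = 0.0800 m while stopping
human over T_r+T_s: 0.0000·(0.1000+0.4000) = 0.0000 m
margins: 0.1200+0.0100+0.0050 = 0.1350 m
S_min ≈ 0.0400+0.0800+0.0000+0.1350  ⇒  S_min = 51/200 m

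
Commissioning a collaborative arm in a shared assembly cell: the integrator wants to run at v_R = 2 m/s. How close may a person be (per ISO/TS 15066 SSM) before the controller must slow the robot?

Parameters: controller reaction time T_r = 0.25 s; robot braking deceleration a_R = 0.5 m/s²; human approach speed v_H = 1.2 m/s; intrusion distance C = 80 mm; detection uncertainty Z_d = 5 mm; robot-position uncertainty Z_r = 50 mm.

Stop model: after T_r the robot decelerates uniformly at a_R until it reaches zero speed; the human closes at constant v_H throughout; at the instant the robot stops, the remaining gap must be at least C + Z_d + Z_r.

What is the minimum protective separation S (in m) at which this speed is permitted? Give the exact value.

T_s = v_R/a_R = 2/(1/2) = 4.0000 s
robot covers v_R·T_r = 2.0000·0.2500 = 0.5000 m before braking
braking distance = 2.0000²/(2·0.5000) = 4.0000 m
human closes 1.2000·4.2500 = 5.1000 m
C+Z_d+Z_r = 0.0800+0.0050+0.0500 = 0.1350 m
S_min ≈ 0.5000+4.0000+5.1000+0.1350  ⇒  S_min = 1947/200 m

S_min = 1947/200 m = 9.7350 m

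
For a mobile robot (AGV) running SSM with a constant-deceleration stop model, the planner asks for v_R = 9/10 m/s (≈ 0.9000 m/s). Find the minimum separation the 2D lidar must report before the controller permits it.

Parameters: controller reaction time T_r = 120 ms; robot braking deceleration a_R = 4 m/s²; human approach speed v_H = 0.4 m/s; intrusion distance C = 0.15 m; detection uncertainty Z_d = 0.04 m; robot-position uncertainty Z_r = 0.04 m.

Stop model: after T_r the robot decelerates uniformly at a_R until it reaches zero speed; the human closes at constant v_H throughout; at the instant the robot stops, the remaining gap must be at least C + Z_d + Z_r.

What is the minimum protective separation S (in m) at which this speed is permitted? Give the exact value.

stop time T_s = (9/10)/4 = 0.2250 s
reaction-phase robot travel = 0.9000·0.1200 = 0.1080 m
robot under decel: 0.9000²/(2·4.0000) = 0.1013 m
human closes 0.4000·0.3450 = 0.1380 m
margins: 0.1500+0.0400+0.0400 = 0.2300 m
S_min ≈ 0.1080+0.1013+0.1380+0.2300  ⇒  S_min = 2309/4000 m

S_min = 2309/4000 m = 0.5773 m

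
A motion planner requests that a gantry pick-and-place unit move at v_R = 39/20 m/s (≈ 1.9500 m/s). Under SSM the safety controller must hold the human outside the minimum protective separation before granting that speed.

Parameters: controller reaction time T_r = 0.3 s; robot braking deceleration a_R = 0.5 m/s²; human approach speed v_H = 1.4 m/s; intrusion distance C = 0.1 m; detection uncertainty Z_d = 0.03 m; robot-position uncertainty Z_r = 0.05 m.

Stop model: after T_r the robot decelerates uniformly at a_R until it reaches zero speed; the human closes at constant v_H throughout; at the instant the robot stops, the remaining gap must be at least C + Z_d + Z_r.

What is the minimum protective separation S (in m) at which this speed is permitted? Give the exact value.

braking lasts T_s = (39/20)/(1/2) = 3.9000 s
robot covers v_R·T_r = 1.9500·0.3000 = 0.5850 m before braking
robot under decel: 1.9500²/(2·0.5000) = 3.8025 m
human over T_r+T_s: 1.4000·(0.3000+3.9000) = 5.8800 m
C+Z_d+Z_r = 0.1000+0.0300+0.0500 = 0.1800 m
S_min ≈ 0.5850+3.8025+5.8800+0.1800  ⇒  S_min = 4179/400 m

S_min = 4179/400 m = 10.4475 m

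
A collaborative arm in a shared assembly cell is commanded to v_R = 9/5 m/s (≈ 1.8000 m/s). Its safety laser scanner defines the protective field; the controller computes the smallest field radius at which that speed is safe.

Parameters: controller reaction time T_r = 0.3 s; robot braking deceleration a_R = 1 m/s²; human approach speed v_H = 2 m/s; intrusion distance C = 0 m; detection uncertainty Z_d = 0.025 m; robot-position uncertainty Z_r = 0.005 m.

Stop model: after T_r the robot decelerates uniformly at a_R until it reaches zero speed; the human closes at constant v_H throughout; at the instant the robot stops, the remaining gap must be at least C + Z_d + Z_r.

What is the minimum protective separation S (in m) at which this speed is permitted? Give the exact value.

S_min = 639/100 m = 6.3900 m

braking lasts T_s = (9/5)/1 = 1.8000 s
robot covers v_R·T_r = 1.8000·0.3000 = 0.5400 m before braking
robot covers 1.8000·1.8000 − ½·1.0000·1.8000² = 1.6200 m while stopping
person approaches 2.0000·(0.3000+1.8000) = 4.2000 m
margins: 0.0000+0.0250+0.0050 = 0.0300 m
S_min ≈ 0.5400+1.6200+4.2000+0.0300  ⇒  S_min = 639/100 m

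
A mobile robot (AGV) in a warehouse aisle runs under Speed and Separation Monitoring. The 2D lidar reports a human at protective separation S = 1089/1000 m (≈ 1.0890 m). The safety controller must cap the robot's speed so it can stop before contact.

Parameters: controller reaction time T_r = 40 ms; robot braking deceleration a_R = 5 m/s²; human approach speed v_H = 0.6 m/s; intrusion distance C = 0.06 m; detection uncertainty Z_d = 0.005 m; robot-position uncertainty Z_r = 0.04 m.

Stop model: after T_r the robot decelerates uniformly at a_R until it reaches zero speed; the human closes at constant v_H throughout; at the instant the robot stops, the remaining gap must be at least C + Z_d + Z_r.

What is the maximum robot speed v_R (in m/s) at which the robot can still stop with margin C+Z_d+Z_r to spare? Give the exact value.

collect terms ⇒ (1/10)·v_R² + (4/25)·v_R + (-24/25) = 0
  disc = (4/25)² − 4·(1/10)·(-24/25) = 256/625 ; √disc = 16/25
  v_R = (−(4/25) + 16/25) / (2·(1/10)) = 12/5 m/s
check:
stop time T_s = (12/5)/5 = 0.4800 s
robot in T_r: 2.4000·0.0400 = 0.0960 m
robot covers 2.4000·0.4800 − ½·5.0000·0.4800² = 0.5760 m while stopping
human over T_r+T_s: 0.6000·(0.0400+0.4800) = 0.3120 m
residual clearance needed = 0.0600+0.0050+0.0400 = 0.1050 m
sum ≈ 0.0960+0.5760+0.3120+0.1050 ≈ 1.0890 m = S ✓

v_R_max = 12/5 m/s = 2.4000 m/s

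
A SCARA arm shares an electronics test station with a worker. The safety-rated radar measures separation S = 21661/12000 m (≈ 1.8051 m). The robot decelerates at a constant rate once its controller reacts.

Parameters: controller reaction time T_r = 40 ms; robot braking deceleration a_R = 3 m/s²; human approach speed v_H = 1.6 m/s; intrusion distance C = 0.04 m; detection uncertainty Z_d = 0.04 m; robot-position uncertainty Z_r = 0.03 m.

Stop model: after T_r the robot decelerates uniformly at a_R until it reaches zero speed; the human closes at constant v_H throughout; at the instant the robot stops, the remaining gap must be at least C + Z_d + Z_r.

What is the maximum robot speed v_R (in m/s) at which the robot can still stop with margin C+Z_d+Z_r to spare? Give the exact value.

quadratic (1/6)·v² + (43/75)·v + (-19573/12000) = 0
  disc = (43/75)² − 4·(1/6)·(-19573/12000) = 14161/10000 ; √disc = 119/100
  v_R = (−(43/75) + 119/100) / (2·(1/6)) = 37/20 m/s
check:
stop time T_s = (37/20)/3 = 0.6167 s
reaction-phase robot travel = 1.8500·0.0400 = 0.0740 m
braking distance = 1.8500²/(2·3.0000) = 0.5704 m
person approaches 1.6000·(0.0400+0.6167) = 1.0507 m
margins: 0.0400+0.0400+0.0300 = 0.1100 m
sum ≈ 0.0740+0.5704+1.0507+0.1100 ≈ 1.8051 m = S ✓

v_R_max = 37/20 m/s = 1.8500 m/s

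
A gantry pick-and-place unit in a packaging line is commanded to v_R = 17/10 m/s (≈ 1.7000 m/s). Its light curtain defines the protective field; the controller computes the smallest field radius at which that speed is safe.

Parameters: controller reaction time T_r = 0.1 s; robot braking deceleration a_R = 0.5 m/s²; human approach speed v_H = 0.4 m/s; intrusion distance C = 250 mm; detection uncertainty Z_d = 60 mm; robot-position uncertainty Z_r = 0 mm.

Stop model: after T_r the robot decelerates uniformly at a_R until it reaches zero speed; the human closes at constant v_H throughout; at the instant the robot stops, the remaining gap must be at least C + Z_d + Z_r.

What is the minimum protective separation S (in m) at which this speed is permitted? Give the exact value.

S_min = 477/100 m = 4.7700 m

braking lasts T_s = (17/10)/(1/2) = 3.4000 s
robot in T_r: 1.7000·0.1000 = 0.1700 m
braking distance = 1.7000²/(2·0.5000) = 2.8900 m
person approaches 0.4000·(0.1000+3.4000) = 1.4000 m
C+Z_d+Z_r = 0.2500+0.0600+0.0000 = 0.3100 m
S_min ≈ 0.1700+2.8900+1.4000+0.3100  ⇒  S_min = 477/100 m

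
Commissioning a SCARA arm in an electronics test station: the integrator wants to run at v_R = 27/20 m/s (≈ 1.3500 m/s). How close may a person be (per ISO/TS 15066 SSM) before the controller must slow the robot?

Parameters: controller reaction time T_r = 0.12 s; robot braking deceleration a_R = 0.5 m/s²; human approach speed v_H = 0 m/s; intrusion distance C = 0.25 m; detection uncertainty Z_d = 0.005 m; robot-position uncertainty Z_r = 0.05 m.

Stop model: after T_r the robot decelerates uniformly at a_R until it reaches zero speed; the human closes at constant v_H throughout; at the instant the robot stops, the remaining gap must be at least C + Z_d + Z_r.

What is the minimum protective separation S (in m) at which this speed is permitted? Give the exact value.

S_min = 4579/2000 m = 2.2895 m

stop time T_s = (27/20)/(1/2) = 2.7000 s
robot in T_r: 1.3500·0.1200 = 0.1620 m
robot covers 1.3500·2.7000 − ½·0.5000·2.7000² = 1.8225 m while stopping
human over T_r+T_s: 0.0000·(0.1200+2.7000) = 0.0000 m
residual clearance needed = 0.2500+0.0050+0.0500 = 0.3050 m
S_min ≈ 0.1620+1.8225+0.0000+0.3050  ⇒  S_min = 4579/2000 m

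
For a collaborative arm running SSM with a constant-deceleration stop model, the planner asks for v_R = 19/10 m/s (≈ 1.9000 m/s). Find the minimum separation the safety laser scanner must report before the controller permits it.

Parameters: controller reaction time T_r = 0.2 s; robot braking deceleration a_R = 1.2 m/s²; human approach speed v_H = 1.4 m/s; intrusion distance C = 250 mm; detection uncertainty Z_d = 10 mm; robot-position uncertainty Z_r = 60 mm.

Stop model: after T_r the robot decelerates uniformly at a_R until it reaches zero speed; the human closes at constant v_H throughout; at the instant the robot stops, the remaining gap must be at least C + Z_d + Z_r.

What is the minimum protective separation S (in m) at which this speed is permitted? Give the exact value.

S_min = 5641/1200 m = 4.7008 m

braking lasts T_s = (19/10)/(6/5) = 1.5833 s
robot in T_r: 1.9000·0.2000 = 0.3800 m
braking distance = 1.9000²/(2·1.2000) = 1.5042 m
person approaches 1.4000·(0.2000+1.5833) = 2.4967 m
C+Z_d+Z_r = 0.2500+0.0100+0.0600 = 0.3200 m
S_min ≈ 0.3800+1.5042+2.4967+0.3200  ⇒  S_min = 5641/1200 m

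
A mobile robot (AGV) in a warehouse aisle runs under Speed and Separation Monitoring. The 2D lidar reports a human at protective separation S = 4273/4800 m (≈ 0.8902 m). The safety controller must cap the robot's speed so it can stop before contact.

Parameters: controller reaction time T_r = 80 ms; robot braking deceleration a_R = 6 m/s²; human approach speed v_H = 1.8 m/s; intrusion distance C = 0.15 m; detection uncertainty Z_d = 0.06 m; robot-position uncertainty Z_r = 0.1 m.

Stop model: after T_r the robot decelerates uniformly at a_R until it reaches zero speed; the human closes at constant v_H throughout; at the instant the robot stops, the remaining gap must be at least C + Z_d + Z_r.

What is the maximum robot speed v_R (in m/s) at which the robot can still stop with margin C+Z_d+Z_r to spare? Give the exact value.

quadratic (1/12)·v² + (19/50)·v + (-10469/24000) = 0
  disc = (19/50)² − 4·(1/12)·(-10469/24000) = 104329/360000 ; √disc = 323/600
  v_R = (−(19/50) + 323/600) / (2·(1/12)) = 19/20 m/s
check:
stop time T_s = (19/20)/6 = 0.1583 s
reaction-phase robot travel = 0.9500·0.0800 = 0.0760 m
robot under decel: 0.9500²/(2·6.0000) = 0.0752 m
human over T_r+T_s: 1.8000·(0.0800+0.1583) = 0.4290 m
C+Z_d+Z_r = 0.1500+0.0600+0.1000 = 0.3100 m
sum ≈ 0.0760+0.0752+0.4290+0.3100 ≈ 0.8902 m = S ✓

v_R_max = 19/20 m/s = 0.9500 m/s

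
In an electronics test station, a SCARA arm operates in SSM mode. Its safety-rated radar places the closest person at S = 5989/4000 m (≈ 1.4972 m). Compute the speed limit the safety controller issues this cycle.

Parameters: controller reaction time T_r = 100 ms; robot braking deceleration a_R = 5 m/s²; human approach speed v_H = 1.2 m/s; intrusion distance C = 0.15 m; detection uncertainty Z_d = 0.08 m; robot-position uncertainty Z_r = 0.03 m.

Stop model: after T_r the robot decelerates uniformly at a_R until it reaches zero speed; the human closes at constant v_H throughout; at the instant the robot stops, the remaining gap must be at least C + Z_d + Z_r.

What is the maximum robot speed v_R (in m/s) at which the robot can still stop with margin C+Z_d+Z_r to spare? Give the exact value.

v_R_max = 41/20 m/s = 2.0500 m/s

collect terms ⇒ (1/10)·v_R² + (17/50)·v_R + (-4469/4000) = 0
  disc = (17/50)² − 4·(1/10)·(-4469/4000) = 9/16 ; √disc = 3/4
  v_R = (−(17/50) + 3/4) / (2·(1/10)) = 41/20 m/s
check:
stop time T_s = (41/20)/5 = 0.4100 s
robot in T_r: 2.0500·0.1000 = 0.2050 m
robot covers 2.0500·0.4100 − ½·5.0000·0.4100² = 0.4203 m while stopping
person approaches 1.2000·(0.1000+0.4100) = 0.6120 m
residual clearance needed = 0.1500+0.0800+0.0300 = 0.2600 m
sum ≈ 0.2050+0.4203+0.6120+0.2600 ≈ 1.4972 m = S ✓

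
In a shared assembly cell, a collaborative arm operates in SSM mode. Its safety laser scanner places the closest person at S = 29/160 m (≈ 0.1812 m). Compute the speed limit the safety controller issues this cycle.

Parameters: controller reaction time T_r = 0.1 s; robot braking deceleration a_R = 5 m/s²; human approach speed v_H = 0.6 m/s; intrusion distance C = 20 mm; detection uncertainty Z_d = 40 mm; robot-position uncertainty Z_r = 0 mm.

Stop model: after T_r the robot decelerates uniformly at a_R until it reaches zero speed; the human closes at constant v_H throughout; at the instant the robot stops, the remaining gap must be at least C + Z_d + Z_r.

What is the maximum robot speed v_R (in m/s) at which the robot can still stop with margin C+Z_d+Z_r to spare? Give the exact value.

v_R_max = 1/4 m/s = 0.2500 m/s

collect terms ⇒ (1/10)·v_R² + (11/50)·v_R + (-49/800) = 0
  disc = (11/50)² − 4·(1/10)·(-49/800) = 729/10000 ; √disc = 27/100
  v_R = (−(11/50) + 27/100) / (2·(1/10)) = 1/4 m/s
check:
T_s = v_R/a_R = (1/4)/5 = 0.0500 s
robot in T_r: 0.2500·0.1000 = 0.0250 m
robot covers 0.2500·0.0500 − ½·5.0000·0.0500² = 0.0063 m while stopping
human over T_r+T_s: 0.6000·(0.1000+0.0500) = 0.0900 m
residual clearance needed = 0.0200+0.0400+0.0000 = 0.0600 m
sum ≈ 0.0250+0.0063+0.0900+0.0600 ≈ 0.1812 m = S ✓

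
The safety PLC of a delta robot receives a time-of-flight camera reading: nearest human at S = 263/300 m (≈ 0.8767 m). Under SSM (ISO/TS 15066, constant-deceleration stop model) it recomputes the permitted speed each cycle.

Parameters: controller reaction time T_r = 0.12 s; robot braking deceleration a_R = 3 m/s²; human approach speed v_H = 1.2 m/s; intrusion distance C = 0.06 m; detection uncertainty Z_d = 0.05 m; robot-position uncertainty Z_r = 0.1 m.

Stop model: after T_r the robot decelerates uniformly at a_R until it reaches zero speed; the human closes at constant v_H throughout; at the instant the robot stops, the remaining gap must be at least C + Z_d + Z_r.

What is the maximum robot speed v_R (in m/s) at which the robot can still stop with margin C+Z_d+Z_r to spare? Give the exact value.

v_R_max = 4/5 m/s = 0.8000 m/s

quadratic (1/6)·v² + (13/25)·v + (-196/375) = 0
  disc = (13/25)² − 4·(1/6)·(-196/375) = 3481/5625 ; √disc = 59/75
  v_R = (−(13/25) + 59/75) / (2·(1/6)) = 4/5 m/s
check:
braking lasts T_s = (4/5)/3 = 0.2667 s
reaction-phase robot travel = 0.8000·0.1200 = 0.0960 m
robot under decel: 0.8000²/(2·3.0000) = 0.1067 m
human closes 1.2000·0.3867 = 0.4640 m
residual clearance needed = 0.0600+0.0500+0.1000 = 0.2100 m
sum ≈ 0.0960+0.1067+0.4640+0.2100 ≈ 0.8767 m = S ✓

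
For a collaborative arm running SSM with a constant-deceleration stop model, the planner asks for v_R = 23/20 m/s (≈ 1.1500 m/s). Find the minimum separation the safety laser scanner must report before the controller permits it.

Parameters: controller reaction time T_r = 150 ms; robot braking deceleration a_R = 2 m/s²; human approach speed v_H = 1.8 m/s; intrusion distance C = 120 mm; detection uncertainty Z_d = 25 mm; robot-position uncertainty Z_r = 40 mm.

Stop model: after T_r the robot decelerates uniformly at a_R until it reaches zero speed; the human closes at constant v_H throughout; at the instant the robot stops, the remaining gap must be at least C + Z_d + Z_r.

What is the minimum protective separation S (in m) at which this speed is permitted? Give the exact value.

stop time T_s = (23/20)/2 = 0.5750 s
reaction-phase robot travel = 1.1500·0.1500 = 0.1725 m
robot under decel: 1.1500²/(2·2.0000) = 0.3306 m
human over T_r+T_s: 1.8000·(0.1500+0.5750) = 1.3050 m
C+Z_d+Z_r = 0.1200+0.0250+0.0400 = 0.1850 m
S_min ≈ 0.1725+0.3306+1.3050+0.1850  ⇒  S_min = 3189/1600 m

S_min = 3189/1600 m = 1.9931 m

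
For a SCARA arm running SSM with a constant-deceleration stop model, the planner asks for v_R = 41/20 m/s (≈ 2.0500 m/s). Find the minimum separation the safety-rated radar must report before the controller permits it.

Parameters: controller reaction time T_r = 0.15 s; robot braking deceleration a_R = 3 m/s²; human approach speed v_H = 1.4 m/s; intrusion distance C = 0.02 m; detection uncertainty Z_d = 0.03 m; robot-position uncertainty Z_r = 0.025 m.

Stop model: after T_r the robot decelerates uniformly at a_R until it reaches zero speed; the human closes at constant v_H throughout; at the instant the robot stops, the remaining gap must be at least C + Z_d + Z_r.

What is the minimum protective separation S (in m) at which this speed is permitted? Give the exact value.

S_min = 5399/2400 m = 2.2496 m

braking lasts T_s = (41/20)/3 = 0.6833 s
robot covers v_R·T_r = 2.0500·0.1500 = 0.3075 m before braking
robot under decel: 2.0500²/(2·3.0000) = 0.7004 m
person approaches 1.4000·(0.1500+0.6833) = 1.1667 m
margins: 0.0200+0.0300+0.0250 = 0.0750 m
S_min ≈ 0.3075+0.7004+1.1667+0.0750  ⇒  S_min = 5399/2400 m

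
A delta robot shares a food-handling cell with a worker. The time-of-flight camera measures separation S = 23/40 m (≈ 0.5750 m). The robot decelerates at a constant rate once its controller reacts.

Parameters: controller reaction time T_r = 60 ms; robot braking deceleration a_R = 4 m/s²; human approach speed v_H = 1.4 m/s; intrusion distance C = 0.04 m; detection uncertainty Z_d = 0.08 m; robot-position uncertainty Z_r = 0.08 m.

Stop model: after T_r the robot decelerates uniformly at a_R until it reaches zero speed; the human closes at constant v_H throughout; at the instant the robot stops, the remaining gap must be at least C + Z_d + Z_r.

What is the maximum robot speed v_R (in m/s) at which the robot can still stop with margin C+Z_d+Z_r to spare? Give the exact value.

v_R_max = 3/5 m/s = 0.6000 m/s

quadratic (1/8)·v² + (41/100)·v + (-291/1000) = 0
  disc = (41/100)² − 4·(1/8)·(-291/1000) = 196/625 ; √disc = 14/25
  v_R = (−(41/100) + 14/25) / (2·(1/8)) = 3/5 m/s
check:
braking lasts T_s = (3/5)/4 = 0.1500 s
reaction-phase robot travel = 0.6000·0.0600 = 0.0360 m
robot covers 0.6000·0.1500 − ½·4.0000·0.1500² = 0.0450 m while stopping
human over T_r+T_s: 1.4000·(0.0600+0.1500) = 0.2940 m
margins: 0.0400+0.0800+0.0800 = 0.2000 m
sum ≈ 0.0360+0.0450+0.2940+0.2000 ≈ 0.5750 m = S ✓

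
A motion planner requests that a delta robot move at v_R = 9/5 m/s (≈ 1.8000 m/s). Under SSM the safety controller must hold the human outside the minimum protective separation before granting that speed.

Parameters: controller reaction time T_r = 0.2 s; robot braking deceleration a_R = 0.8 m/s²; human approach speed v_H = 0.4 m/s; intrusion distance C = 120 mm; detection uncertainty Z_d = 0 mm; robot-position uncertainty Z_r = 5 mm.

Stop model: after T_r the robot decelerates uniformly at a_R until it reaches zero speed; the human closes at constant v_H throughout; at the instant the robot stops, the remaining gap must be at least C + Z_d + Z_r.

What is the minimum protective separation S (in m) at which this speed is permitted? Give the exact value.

T_s = v_R/a_R = (9/5)/(4/5) = 2.2500 s
reaction-phase robot travel = 1.8000·0.2000 = 0.3600 m
robot under decel: 1.8000²/(2·0.8000) = 2.0250 m
human closes 0.4000·2.4500 = 0.9800 m
C+Z_d+Z_r = 0.1200+0.0000+0.0050 = 0.1250 m
S_min ≈ 0.3600+2.0250+0.9800+0.1250  ⇒  S_min = 349/100 m

S_min = 349/100 m = 3.4900 m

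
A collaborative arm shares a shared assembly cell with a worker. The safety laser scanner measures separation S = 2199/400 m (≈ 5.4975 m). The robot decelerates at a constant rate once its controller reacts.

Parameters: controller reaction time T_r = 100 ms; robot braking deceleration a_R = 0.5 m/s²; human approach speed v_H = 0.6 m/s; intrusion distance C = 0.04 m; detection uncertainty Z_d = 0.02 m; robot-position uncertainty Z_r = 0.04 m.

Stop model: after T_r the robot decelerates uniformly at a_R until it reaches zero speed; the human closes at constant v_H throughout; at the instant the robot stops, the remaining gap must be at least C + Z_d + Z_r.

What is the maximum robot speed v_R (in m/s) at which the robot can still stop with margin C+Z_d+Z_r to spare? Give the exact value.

v_R_max = 7/4 m/s = 1.7500 m/s

collect terms ⇒ (1)·v_R² + (13/10)·v_R + (-427/80) = 0
  disc = (13/10)² − 4·(1)·(-427/80) = 576/25 ; √disc = 24/5
  v_R = (−(13/10) + 24/5) / (2·(1)) = 7/4 m/s
check:
T_s = v_R/a_R = (7/4)/(1/2) = 3.5000 s
robot in T_r: 1.7500·0.1000 = 0.1750 m
robot under decel: 1.7500²/(2·0.5000) = 3.0625 m
person approaches 0.6000·(0.1000+3.5000) = 2.1600 m
C+Z_d+Z_r = 0.0400+0.0200+0.0400 = 0.1000 m
sum ≈ 0.1750+3.0625+2.1600+0.1000 ≈ 5.4975 m = S ✓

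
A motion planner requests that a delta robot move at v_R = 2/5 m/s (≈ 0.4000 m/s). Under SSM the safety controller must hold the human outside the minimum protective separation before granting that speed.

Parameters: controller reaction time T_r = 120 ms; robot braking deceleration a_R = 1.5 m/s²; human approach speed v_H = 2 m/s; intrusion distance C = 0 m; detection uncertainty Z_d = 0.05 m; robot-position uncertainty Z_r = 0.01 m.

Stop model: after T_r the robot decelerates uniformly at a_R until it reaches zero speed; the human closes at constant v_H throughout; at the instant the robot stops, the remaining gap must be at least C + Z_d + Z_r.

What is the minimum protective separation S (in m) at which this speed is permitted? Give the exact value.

S_min = 701/750 m = 0.9347 m

braking lasts T_s = (2/5)/(3/2) = 0.2667 s
robot in T_r: 0.4000·0.1200 = 0.0480 m
braking distance = 0.4000²/(2·1.5000) = 0.0533 m
human closes 2.0000·0.3867 = 0.7733 m
margins: 0.0000+0.0500+0.0100 = 0.0600 m
S_min ≈ 0.0480+0.0533+0.7733+0.0600  ⇒  S_min = 701/750 m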